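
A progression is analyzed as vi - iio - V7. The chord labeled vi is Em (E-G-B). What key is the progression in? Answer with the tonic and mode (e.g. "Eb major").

G major

The chord Em is a minor triad rooted on E; its label is vi.
Counting down 5 scale steps from E places the tonic on G; a minor triad on degree 6 is diatonic only in major.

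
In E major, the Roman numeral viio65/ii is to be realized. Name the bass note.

G#

The applied chord viio65/ii is rooted on E#: E#-G#-B-D.
The figure 65 means first inversion — the third is in the bass.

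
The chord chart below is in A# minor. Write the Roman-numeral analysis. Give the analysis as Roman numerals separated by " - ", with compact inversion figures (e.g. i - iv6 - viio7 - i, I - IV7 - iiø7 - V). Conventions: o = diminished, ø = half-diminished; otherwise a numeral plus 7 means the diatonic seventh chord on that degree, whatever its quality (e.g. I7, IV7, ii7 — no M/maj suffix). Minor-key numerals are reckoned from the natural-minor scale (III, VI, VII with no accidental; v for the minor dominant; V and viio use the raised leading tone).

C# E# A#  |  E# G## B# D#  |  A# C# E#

i6 - V7 - i

C#-E#-A# has root A#, degree 1 in A# minor, so i6.
E#-G##-B#-D#: root E# is the dominant; dominant seventh chord there is V7.
A#-C#-E#: root A# is the tonic; minor triad there is i.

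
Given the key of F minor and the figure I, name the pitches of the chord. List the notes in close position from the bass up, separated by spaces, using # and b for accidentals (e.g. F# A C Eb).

I is the major tonic (Picardy third), borrowed from the parallel major. In F minor that root is F.
So the chord is F-A-C, a major triad.

F A C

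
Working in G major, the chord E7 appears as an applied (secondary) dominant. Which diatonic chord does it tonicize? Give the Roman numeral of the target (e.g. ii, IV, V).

The chord is a dominant seventh chord on E.
A dominant resolves down a perfect fifth: E → A. In G major, A is scale degree 2, i.e. ii.

ii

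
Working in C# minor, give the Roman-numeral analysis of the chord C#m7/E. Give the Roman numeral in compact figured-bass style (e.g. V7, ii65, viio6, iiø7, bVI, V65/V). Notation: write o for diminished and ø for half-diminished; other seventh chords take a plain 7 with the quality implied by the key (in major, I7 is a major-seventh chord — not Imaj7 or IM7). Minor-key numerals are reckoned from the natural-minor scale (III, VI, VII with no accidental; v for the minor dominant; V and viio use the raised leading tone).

The pitches C#-E-G#-B form a minor seventh chord rooted on C#.
In C# minor, C# is the tonic; the diatonic minor seventh chord there is i7.
With E in the bass the chord is in first inversion, so the figured bass is 65.

i65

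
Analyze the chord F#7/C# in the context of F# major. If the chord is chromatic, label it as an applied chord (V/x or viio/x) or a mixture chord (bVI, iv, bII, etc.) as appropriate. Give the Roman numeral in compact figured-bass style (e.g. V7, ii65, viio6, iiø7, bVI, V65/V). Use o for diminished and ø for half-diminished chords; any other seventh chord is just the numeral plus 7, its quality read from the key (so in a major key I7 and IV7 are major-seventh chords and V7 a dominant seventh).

V43/IV

Stacked in thirds the chord is F#-A#-C#-E: a dominant seventh chord on F#.
F# is not a diatonic chord root with this quality in F# major, but it lies a perfect fifth above B (IV), so the chord functions as an applied dominant of IV.
With C# in the bass the chord is in second inversion, so the figured bass is 43.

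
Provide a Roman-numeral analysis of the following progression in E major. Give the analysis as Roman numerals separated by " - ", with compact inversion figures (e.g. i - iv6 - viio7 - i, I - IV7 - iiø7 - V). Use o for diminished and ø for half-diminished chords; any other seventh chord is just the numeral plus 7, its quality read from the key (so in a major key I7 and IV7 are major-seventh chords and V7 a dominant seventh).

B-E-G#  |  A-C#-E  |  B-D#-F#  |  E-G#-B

B-E-G# has root E, degree 1 in E major, so I64.
A-C#-E has root A, degree 4 in E major, so IV.
B-D#-F# has root B, degree 5 in E major, so V.
E-G#-B: root E is the tonic; major triad there is I.

I64 - IV - V - I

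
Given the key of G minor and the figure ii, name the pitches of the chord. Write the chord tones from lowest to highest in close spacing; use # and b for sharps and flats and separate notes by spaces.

A C E

ii is the minor supertonic, borrowed from the parallel major (the Dorian ii). In G minor that root is A.
So the chord is A-C-E.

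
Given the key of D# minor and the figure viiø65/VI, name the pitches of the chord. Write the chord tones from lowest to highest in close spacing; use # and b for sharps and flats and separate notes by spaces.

The slash marks an applied leading-tone chord: viio of VI. In D# minor, VI is B, so the leading tone to it is A#, a half step below.
Building a half-diminished seventh chord on A# gives A#-C#-E-G#.
The figured bass 65 indicates first inversion, placing the third (C#) in the bass: C#-E-G#-A#.

C# E G# A#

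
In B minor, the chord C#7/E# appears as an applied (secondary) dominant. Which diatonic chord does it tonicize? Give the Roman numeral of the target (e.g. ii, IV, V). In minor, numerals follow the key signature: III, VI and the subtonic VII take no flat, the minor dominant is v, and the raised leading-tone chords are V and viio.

The chord is a dominant seventh chord on C#.
A dominant resolves down a perfect fifth: C# → F#. In B minor, F# is scale degree 5, i.e. V.

V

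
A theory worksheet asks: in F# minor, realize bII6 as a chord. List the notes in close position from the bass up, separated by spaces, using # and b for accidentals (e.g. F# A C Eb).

B D G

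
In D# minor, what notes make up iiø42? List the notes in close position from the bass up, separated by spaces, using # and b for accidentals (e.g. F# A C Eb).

D# E# G# B

In D# minor, the supertonic is E#, and the diatonic chord built there is a half-diminished seventh chord.
Stacking thirds from E# gives E#-G#-B-D#.
With the 42 figure the chord is in third inversion; from the bass D# upward in close position it reads D#-E#-G#-B.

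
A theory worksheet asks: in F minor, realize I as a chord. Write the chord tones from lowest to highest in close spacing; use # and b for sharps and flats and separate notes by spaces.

I is the major tonic (Picardy third), borrowed from the parallel major. In F minor that root is F.
So the chord is F-A-C, a major triad.

F A C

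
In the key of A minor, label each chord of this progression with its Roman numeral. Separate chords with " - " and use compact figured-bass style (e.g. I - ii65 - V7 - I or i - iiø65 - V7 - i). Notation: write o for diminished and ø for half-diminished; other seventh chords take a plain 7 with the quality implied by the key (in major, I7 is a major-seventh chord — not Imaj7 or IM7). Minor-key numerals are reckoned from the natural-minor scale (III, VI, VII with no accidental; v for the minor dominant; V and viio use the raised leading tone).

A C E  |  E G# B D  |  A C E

i - V7 - i

A-C-E: root A is the tonic; minor triad there is i.
E-G#-B-D: root E is the dominant; dominant seventh chord there is V7.
A-C-E: minor triad on A = scale degree 1 → i.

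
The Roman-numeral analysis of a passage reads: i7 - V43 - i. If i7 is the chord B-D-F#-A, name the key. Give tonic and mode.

B minor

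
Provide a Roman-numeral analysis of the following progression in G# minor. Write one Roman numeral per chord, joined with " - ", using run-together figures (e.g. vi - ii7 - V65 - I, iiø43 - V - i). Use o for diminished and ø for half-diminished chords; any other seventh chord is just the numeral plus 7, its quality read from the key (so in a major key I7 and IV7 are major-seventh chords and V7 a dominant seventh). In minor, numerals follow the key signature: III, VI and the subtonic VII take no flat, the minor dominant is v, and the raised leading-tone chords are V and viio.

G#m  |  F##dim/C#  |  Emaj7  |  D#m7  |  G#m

i - viio64 - VI7 - v7 - i

G#m: minor triad on G# = scale degree 1 → i.
F##dim/C#: root F## is the leading tone; diminished triad there is viio64.
Emaj7 has root E, degree 6 in G# minor, so VI7.
D#m7: minor seventh chord on D# = scale degree 5 → v7.
G#m has root G#, degree 1 in G# minor, so i.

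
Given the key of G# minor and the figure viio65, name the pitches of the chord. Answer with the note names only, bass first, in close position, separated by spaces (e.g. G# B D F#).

In G# minor, the leading-tone chord is built on the raised seventh degree, F##.
That chord is spelled F##-A#-C#-E.
The figured bass 65 indicates first inversion, placing the third (A#) in the bass: A#-C#-E-F##.

A# C# E F##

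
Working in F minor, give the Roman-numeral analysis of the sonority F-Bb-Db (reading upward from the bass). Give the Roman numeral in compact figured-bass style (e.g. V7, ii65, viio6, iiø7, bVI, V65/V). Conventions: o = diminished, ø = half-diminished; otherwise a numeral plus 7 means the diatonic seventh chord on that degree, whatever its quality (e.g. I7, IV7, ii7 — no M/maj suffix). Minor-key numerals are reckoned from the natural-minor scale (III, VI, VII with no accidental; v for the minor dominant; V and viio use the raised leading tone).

iv64

The pitches Bb-Db-F form a minor triad rooted on Bb.
In F minor, Bb is the subdominant; the diatonic minor triad there is iv.
With F in the bass the chord is in second inversion, so the figured bass is 64.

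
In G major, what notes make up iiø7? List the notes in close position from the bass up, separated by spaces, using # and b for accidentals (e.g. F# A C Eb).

A C Eb G

Scale degree 2 in G major is A; here the chord built on it is altered to a half-diminished seventh chord. iiø7 is the half-diminished supertonic seventh, borrowed from the parallel minor.
So the chord is A-C-Eb-G.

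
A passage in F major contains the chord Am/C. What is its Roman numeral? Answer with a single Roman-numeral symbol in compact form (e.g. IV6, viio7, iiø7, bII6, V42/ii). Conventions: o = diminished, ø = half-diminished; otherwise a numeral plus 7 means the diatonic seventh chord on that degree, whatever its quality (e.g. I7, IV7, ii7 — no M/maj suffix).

iii6

Stacked in thirds the chord is A-C-E: a minor triad on A.
A is scale degree 3 in F major, and a minor triad on that degree is written iii.
With C in the bass the chord is in first inversion, so the figured bass is 6.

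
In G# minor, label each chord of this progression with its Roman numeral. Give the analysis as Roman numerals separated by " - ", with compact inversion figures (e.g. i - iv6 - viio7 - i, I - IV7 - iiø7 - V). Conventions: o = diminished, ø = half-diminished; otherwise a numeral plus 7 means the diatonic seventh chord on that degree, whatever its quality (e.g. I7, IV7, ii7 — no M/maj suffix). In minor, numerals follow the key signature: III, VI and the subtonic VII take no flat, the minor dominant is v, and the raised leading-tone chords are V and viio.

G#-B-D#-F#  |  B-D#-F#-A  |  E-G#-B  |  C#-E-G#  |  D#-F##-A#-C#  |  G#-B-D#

i7 - V7/VI - VI - iv - V7 - i

G#-B-D#-F#: minor seventh chord on G# = scale degree 1 → i7.
B-D#-F#-A is the secondary dominant of VI (dominant seventh chord on B): V7/VI.
E-G#-B: root E is the submediant; major triad there is VI.
C#-E-G#: root C# is the subdominant; minor triad there is iv.
D#-F##-A#-C#: dominant seventh chord on D# = scale degree 5 → V7.
G#-B-D#: root G# is the tonic; minor triad there is i.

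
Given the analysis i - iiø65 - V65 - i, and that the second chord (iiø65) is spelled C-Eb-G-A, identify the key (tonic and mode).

G minor

The chord Am7b5/C is a half-diminished seventh chord rooted on A; its label is iiø65.
iiø65 on A implies A is the supertonic; that puts the tonic at G, and the lowercase numeral fits minor mode.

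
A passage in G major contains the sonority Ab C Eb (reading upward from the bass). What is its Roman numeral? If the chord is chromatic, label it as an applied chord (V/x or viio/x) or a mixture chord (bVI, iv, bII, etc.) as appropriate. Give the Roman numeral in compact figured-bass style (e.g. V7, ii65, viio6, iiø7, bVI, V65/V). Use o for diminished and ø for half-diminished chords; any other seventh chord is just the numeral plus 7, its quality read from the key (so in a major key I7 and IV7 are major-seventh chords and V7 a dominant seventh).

The pitches Ab-C-Eb form a major triad rooted on Ab.
Ab is the lowered second degree of G major (diatonic 2 would be A). This is the Neapolitan chord — a major triad on the lowered second degree.

bII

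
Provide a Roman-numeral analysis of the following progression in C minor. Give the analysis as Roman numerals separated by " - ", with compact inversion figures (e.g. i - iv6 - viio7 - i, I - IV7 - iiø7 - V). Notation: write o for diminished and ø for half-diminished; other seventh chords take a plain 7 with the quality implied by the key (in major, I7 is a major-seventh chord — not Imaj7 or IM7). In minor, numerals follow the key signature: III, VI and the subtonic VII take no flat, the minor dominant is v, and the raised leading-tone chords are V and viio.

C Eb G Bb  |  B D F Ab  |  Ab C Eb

C-Eb-G-Bb: root C is the tonic; minor seventh chord there is i7.
B-D-F-Ab: root B is the leading tone; fully diminished seventh chord there is viio7.
Ab-C-Eb has root Ab, degree 6 in C minor, so VI.

i7 - viio7 - VI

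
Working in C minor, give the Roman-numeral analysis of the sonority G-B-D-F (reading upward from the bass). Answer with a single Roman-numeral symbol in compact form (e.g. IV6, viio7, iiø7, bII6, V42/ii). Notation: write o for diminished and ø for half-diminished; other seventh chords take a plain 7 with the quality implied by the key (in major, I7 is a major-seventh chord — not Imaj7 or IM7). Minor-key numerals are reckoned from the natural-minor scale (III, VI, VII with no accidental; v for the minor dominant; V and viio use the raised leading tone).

V7

Stacked in thirds the chord is G-B-D-F: a dominant seventh chord on G.
In C minor, G is the dominant; the diatonic dominant seventh chord there is V7.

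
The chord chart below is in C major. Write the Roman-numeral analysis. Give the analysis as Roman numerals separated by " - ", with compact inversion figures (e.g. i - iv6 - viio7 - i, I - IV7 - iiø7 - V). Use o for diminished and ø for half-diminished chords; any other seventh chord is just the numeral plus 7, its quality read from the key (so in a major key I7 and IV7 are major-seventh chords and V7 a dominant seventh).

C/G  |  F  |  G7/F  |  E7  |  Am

I64 - IV - V42 - V7/vi - vi

C/G: root C is the tonic; major triad there is I64.
F has root F, degree 4 in C major, so IV.
G7/F: root G is the dominant; dominant seventh chord there is V42.
E7: chromatic; E is V of vi, so V7/vi.
Am: root A is the submediant; minor triad there is vi.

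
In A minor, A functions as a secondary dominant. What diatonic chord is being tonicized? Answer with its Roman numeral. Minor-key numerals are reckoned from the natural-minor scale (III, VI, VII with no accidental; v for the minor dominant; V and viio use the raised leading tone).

The chord is a major triad on A.
A dominant resolves down a perfect fifth: A → D. In A minor, D is scale degree 4, i.e. iv.

iv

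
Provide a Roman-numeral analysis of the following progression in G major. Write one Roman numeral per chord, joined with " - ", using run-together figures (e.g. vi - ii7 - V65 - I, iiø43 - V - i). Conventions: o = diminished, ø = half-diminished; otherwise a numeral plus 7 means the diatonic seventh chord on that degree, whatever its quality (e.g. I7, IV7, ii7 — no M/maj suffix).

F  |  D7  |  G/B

F: F with this quality isn't in the key; it's bVII, borrowed from the parallel minor.
D7: root D is the dominant; dominant seventh chord there is V7.
G/B: root G is the tonic; major triad there is I6.

bVII - V7 - I6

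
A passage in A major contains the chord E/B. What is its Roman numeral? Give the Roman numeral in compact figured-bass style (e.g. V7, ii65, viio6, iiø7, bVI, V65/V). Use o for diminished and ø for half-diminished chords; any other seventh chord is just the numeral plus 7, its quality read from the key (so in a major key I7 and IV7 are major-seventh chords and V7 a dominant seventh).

Stacked in thirds the chord is E-G#-B: a major triad on E.
In A major, E is the dominant; the diatonic major triad there is V.
With B in the bass the chord is in second inversion, so the figured bass is 64.

V64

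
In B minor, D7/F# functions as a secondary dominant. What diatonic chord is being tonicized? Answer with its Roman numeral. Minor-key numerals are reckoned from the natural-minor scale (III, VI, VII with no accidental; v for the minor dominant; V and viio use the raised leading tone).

VI

The chord is a dominant seventh chord on D.
A dominant resolves down a perfect fifth: D → G. In B minor, G is scale degree 6, i.e. VI.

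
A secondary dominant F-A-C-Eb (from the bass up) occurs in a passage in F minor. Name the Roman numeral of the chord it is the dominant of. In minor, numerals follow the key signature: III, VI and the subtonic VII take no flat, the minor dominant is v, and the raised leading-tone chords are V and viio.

The chord is a dominant seventh chord on F.
A dominant resolves down a perfect fifth: F → Bb. In F minor, Bb is scale degree 4, i.e. iv.

iv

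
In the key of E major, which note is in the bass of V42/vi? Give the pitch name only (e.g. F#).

F#

The applied chord V42/vi is rooted on G#: G#-B#-D#-F#.
The figure 42 means third inversion — the seventh is in the bass.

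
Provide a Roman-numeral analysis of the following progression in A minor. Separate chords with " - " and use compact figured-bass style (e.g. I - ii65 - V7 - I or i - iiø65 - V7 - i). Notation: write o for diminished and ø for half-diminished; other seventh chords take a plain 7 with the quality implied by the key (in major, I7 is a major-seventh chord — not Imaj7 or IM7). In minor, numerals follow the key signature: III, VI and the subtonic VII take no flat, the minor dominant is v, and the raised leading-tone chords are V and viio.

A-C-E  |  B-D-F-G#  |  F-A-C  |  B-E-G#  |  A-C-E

i - viio65 - VI - V64 - i

A-C-E has root A, degree 1 in A minor, so i.
B-D-F-G#: fully diminished seventh chord on G# = scale degree 7 → viio65.
F-A-C has root F, degree 6 in A minor, so VI.
B-E-G#: root E is the dominant; major triad there is V64.
A-C-E: minor triad on A = scale degree 1 → i.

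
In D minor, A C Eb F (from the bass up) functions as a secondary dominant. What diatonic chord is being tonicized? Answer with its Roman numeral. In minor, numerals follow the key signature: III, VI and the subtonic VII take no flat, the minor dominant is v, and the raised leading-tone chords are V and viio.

VI

The chord is a dominant seventh chord on F.
A dominant resolves down a perfect fifth: F → Bb. In D minor, Bb is scale degree 6, i.e. VI.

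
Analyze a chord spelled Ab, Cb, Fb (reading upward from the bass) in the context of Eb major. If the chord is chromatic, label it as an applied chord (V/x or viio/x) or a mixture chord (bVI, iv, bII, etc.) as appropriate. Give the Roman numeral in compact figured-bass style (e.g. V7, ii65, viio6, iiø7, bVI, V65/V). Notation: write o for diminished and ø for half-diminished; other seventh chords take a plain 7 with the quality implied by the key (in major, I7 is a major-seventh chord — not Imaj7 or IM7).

bII6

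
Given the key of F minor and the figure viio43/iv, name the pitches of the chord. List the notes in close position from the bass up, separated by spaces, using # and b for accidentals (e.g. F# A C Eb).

Eb Gb A C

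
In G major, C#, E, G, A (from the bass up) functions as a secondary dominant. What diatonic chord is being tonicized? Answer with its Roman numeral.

V

The chord is a dominant seventh chord on A.
A dominant resolves down a perfect fifth: A → D. In G major, D is scale degree 5, i.e. V.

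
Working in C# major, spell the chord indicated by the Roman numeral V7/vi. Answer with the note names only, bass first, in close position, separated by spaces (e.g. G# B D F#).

E# G## B# D#

V7/vi is a secondary dominant — the dominant seventh of vi. vi in C# major is A#, so the applied chord's root is E#, a perfect fifth above.
Building a dominant seventh chord on E# gives E#-G##-B#-D#.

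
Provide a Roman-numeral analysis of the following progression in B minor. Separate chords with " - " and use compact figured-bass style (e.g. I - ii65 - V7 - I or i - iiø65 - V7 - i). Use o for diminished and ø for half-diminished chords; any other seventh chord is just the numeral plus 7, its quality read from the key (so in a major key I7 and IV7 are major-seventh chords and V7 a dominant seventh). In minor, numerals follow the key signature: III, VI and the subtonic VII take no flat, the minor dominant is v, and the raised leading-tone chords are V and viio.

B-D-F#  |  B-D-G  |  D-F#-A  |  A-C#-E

i - VI6 - III - VII

B-D-F# has root B, degree 1 in B minor, so i.
B-D-G has root G, degree 6 in B minor, so VI6.
D-F#-A: major triad on D = scale degree 3 → III.
A-C#-E: major triad on A = scale degree 7 → VII.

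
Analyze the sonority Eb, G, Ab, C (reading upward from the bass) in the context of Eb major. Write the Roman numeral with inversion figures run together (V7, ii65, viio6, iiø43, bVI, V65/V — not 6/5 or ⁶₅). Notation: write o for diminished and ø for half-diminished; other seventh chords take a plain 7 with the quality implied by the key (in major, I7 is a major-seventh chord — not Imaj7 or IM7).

The pitches Ab-C-Eb-G form a major seventh chord rooted on Ab.
In Eb major, Ab is the subdominant; the diatonic major seventh chord there is IV7.
With Eb in the bass the chord is in second inversion, so the figured bass is 43.

IV43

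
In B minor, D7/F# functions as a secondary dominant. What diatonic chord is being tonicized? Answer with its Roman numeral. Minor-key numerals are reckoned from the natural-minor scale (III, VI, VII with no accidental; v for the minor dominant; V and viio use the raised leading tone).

VI

The chord is a dominant seventh chord on D.
A dominant resolves down a perfect fifth: D → G. In B minor, G is scale degree 6, i.e. VI.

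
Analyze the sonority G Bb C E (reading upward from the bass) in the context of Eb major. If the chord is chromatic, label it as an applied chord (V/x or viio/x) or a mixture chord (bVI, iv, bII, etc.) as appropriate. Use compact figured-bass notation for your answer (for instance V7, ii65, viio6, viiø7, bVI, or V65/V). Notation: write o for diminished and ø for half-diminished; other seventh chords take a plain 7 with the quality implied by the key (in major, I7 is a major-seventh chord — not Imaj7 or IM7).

The pitches C-E-G-Bb form a dominant seventh chord rooted on C.
C is not a diatonic chord root with this quality in Eb major, but it lies a perfect fifth above F (ii), so the chord functions as an applied dominant of ii.
With G in the bass the chord is in second inversion, so the figured bass is 43.

V43/ii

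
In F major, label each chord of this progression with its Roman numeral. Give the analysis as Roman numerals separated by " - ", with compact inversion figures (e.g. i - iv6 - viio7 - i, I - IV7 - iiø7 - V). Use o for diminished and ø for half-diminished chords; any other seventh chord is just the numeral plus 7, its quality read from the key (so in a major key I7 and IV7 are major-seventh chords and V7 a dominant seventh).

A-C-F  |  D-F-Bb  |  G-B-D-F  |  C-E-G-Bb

A-C-F: major triad on F = scale degree 1 → I6.
D-F-Bb: root Bb is the subdominant; major triad there is IV6.
G-B-D-F is the secondary dominant of V (dominant seventh chord on G): V7/V.
C-E-G-Bb has root C, degree 5 in F major, so V7.

I6 - IV6 - V7/V - V7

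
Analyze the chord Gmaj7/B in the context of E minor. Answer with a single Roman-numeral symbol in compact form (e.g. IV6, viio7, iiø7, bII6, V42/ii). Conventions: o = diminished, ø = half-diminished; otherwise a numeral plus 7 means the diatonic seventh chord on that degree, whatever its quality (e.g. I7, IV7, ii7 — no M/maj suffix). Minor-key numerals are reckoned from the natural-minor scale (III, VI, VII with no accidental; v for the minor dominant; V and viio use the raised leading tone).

III65

Stacked in thirds the chord is G-B-D-F#: a major seventh chord on G.
G is scale degree 3 in E minor, and a major seventh chord on that degree is written III7.
With B in the bass the chord is in first inversion, so the figured bass is 65.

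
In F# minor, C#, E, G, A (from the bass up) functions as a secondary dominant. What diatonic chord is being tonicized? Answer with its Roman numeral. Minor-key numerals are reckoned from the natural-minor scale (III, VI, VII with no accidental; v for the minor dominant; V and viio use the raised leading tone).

VI

The chord is a dominant seventh chord on A.
A dominant resolves down a perfect fifth: A → D. In F# minor, D is scale degree 6, i.e. VI.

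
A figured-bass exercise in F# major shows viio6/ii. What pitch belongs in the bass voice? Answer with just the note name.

A#

The applied chord viio6/ii is rooted on F##: F##-A#-C#.
The figure 6 means first inversion — the third is in the bass.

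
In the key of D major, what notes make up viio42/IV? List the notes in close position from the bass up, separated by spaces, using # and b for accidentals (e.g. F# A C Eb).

Eb F# A C

viio42/IV is a secondary leading-tone chord. The target IV is G in D major; the applied chord is rooted a semitone below, on F#.
Building a fully diminished seventh chord on F# gives F#-A-C-Eb.
With the 42 figure the chord is in third inversion; from the bass Eb upward in close position it reads Eb-F#-A-C.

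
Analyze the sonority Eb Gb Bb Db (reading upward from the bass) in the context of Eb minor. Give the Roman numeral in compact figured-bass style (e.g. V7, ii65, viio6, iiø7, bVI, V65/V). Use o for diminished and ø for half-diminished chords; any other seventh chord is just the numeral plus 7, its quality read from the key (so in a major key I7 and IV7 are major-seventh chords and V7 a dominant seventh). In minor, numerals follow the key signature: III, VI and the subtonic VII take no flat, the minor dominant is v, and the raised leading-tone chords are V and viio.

The pitches Eb-Gb-Bb-Db form a minor seventh chord rooted on Eb.
In Eb minor, Eb is the tonic; the diatonic minor seventh chord there is i7.

i7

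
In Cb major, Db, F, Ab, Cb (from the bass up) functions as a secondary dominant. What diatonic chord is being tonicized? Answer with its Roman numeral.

The chord is a dominant seventh chord on Db.
A dominant resolves down a perfect fifth: Db → Gb. In Cb major, Gb is scale degree 5, i.e. V.

V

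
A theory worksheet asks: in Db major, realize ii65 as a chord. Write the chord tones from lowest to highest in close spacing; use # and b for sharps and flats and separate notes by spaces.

Gb Bb Db Eb

The numeral's case and figure indicate a minor seventh chord. In Db major its root, scale degree 2, is Eb.
Stacking thirds from Eb gives Eb-Gb-Bb-Db.
With the 65 figure the chord is in first inversion; from the bass Gb upward in close position it reads Gb-Bb-Db-Eb.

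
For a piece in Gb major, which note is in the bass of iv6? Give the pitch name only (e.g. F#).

iv in Gb major has root Cb; the chord is Cb-Ebb-Gb.
The figure 6 means first inversion — the third is in the bass.

Ebb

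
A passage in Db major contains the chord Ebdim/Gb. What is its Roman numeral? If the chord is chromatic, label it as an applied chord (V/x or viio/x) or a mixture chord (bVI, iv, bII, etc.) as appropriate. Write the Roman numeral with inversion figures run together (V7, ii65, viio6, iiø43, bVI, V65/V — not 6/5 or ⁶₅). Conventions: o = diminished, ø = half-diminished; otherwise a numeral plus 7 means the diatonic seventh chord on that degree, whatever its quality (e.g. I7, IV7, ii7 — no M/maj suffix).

iio6

The pitches Eb-Gb-Bbb form a diminished triad rooted on Eb.
Eb is the second degree of Db major. This is the diminished supertonic triad, borrowed from the parallel minor.
With Gb in the bass the chord is in first inversion, so the figured bass is 6.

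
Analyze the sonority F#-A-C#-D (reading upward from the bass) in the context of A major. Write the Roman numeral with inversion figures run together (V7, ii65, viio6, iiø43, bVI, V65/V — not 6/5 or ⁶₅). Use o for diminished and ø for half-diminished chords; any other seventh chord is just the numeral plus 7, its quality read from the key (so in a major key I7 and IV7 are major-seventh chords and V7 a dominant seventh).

IV65

The pitches D-F#-A-C# form a major seventh chord rooted on D.
In A major, D is the subdominant; the diatonic major seventh chord there is IV7.
With F# in the bass the chord is in first inversion, so the figured bass is 65.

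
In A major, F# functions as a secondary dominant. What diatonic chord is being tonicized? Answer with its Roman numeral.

ii

The chord is a major triad on F#.
A dominant resolves down a perfect fifth: F# → B. In A major, B is scale degree 2, i.e. ii.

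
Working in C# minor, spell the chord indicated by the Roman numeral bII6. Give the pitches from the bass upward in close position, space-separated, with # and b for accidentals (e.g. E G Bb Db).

Scale degree 2 in C# minor is D#; lowering it a half step gives D. bII6 is the Neapolitan sixth — a major triad on the lowered second degree, here in its customary first inversion.
So the chord is D-F#-A, a major triad.
With the 6 figure the chord is in first inversion; from the bass F# upward in close position it reads F#-A-D.

F# A D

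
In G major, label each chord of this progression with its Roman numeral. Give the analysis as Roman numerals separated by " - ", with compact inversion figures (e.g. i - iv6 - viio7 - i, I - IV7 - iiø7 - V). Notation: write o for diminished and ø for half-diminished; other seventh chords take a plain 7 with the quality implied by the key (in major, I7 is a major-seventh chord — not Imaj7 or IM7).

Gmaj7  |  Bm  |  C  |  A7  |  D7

I7 - iii - IV - V7/V - V7

Gmaj7: root G is the tonic; major seventh chord there is I7.
Bm: root B is the mediant; minor triad there is iii.
C: major triad on C = scale degree 4 → IV.
A7: chromatic; A is V of V, so V7/V.
D7: root D is the dominant; dominant seventh chord there is V7.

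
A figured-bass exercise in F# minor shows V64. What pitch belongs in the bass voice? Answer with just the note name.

G#

V in F# minor has root C#; the chord is C#-E#-G#.
The figure 64 means second inversion — the fifth is in the bass.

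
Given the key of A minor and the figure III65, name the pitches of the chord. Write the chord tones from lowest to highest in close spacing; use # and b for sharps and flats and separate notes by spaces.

E G B C

In A minor, the mediant is C, and the diatonic chord built there is a major seventh chord.
That chord is spelled C-E-G-B.
The figured bass 65 indicates first inversion, placing the third (E) in the bass: E-G-B-C.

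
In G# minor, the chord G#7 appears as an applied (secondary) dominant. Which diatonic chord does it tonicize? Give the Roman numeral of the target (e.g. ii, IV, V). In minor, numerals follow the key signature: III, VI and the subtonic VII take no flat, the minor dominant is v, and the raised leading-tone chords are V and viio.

iv

The chord is a dominant seventh chord on G#.
A dominant resolves down a perfect fifth: G# → C#. In G# minor, C# is scale degree 4, i.e. iv.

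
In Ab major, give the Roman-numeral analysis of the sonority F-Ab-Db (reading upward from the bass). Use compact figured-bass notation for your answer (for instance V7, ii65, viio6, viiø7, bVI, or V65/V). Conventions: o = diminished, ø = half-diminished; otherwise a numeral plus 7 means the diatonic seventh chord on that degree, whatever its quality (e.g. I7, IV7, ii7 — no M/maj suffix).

The pitches Db-F-Ab form a major triad rooted on Db.
In Ab major, Db is the subdominant; the diatonic major triad there is IV.
With F in the bass the chord is in first inversion, so the figured bass is 6.

IV6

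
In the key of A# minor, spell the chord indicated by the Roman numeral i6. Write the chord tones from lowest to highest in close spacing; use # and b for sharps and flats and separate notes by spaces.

The numeral's case and figure indicate a minor triad. In A# minor its root, the first degree, is A#.
Stacking thirds from A# gives A#-C#-E#.
With the 6 figure the chord is in first inversion; from the bass C# upward in close position it reads C#-E#-A#.

C# E# A#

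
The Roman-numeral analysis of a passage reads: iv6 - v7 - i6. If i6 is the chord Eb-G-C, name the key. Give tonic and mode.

C minor

The anchor chord is a minor triad on C, labeled i6.
If C is scale degree 1 and the mode makes that degree carry a minor triad, the tonic is C and the mode is minor.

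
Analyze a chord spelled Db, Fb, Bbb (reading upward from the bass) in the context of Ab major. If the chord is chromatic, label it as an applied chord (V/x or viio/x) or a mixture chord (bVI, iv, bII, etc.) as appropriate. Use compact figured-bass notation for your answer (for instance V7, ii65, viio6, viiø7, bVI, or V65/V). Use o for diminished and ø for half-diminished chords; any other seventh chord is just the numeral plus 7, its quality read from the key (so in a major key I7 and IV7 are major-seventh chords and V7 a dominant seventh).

bII6

Stacked in thirds the chord is Bbb-Db-Fb: a major triad on Bbb.
Bbb is the lowered second degree of Ab major (diatonic 2 would be Bb). This is the Neapolitan sixth — a major triad on the lowered second degree, here in its customary first inversion.
With Db in the bass the chord is in first inversion, so the figured bass is 6.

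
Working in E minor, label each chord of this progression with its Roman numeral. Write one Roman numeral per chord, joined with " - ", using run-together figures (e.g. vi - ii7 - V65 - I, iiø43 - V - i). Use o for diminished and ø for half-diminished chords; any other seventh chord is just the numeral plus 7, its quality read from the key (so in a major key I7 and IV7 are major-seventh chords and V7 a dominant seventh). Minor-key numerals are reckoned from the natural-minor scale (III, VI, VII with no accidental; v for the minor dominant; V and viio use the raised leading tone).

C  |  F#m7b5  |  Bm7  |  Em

C has root C, degree 6 in E minor, so VI.
F#m7b5 has root F#, degree 2 in E minor, so iiø7.
Bm7: minor seventh chord on B = scale degree 5 → v7.
Em: root E is the tonic; minor triad there is i.

VI - iiø7 - v7 - i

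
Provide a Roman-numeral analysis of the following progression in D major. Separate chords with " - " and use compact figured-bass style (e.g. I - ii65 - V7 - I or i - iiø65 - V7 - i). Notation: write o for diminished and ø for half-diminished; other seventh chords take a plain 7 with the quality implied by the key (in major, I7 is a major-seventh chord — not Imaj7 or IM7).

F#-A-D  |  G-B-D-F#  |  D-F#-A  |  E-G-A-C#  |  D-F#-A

I6 - IV7 - I - V43 - I

F#-A-D: root D is the tonic; major triad there is I6.
G-B-D-F#: root G is the subdominant; major seventh chord there is IV7.
D-F#-A: root D is the tonic; major triad there is I.
E-G-A-C# has root A, degree 5 in D major, so V43.
D-F#-A: root D is the tonic; major triad there is I.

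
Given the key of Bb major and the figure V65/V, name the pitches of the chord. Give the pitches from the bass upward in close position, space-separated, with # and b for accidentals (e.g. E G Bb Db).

The slash means an applied dominant: we want the dominant of V. In Bb major, V is F major, and its dominant is built on C.
Building a dominant seventh chord on C gives C-E-G-Bb.
The figured bass 65 indicates first inversion, placing the third (E) in the bass: E-G-Bb-C.

E G Bb C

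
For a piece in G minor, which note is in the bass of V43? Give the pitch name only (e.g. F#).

A

V in G minor has root D; the chord is D-F#-A-C.
The figure 43 means second inversion — the fifth is in the bass.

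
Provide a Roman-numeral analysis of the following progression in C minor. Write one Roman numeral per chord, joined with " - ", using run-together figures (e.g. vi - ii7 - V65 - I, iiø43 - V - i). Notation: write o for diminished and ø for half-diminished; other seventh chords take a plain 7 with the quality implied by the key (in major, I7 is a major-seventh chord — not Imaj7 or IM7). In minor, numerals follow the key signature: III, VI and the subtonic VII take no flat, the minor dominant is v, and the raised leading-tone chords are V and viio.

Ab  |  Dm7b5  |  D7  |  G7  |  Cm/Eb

Ab: root Ab is the submediant; major triad there is VI.
Dm7b5: root D is the supertonic; half-diminished seventh chord there is iiø7.
D7 is the secondary dominant of V (dominant seventh chord on D): V7/V.
G7: dominant seventh chord on G = scale degree 5 → V7.
Cm/Eb has root C, degree 1 in C minor, so i6.

VI - iiø7 - V7/V - V7 - i6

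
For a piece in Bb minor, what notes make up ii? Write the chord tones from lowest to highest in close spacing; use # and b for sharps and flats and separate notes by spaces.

C Eb G

Scale degree 2 in Bb minor is C; here the chord built on it is altered to a minor triad. ii is the minor supertonic, borrowed from the parallel major (the Dorian ii).
So the chord is C-Eb-G.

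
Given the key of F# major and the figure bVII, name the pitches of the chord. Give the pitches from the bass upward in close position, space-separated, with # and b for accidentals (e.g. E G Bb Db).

E G# B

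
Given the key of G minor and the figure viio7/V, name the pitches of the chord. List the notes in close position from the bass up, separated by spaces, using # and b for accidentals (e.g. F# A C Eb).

C# E G Bb

The slash marks an applied leading-tone chord: viio of V. In G minor, V is D, so the leading tone to it is C#, a half step below.
Building a fully diminished seventh chord on C# gives C#-E-G-Bb.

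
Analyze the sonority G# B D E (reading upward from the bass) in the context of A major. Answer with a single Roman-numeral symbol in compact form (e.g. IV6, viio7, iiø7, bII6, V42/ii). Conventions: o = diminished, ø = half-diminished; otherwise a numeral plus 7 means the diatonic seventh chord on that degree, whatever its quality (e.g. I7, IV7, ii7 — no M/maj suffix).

V65

Stacked in thirds the chord is E-G#-B-D: a dominant seventh chord on E.
E is scale degree 5 in A major, and a dominant seventh chord on that degree is written V7.
With G# in the bass the chord is in first inversion, so the figured bass is 65.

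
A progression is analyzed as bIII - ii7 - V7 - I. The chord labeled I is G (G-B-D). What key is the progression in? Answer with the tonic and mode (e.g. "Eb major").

G major

I is given as G-B-D — a major triad with root G.
If G is scale degree 1 and the mode makes that degree carry a major triad, the tonic is G and the mode is major.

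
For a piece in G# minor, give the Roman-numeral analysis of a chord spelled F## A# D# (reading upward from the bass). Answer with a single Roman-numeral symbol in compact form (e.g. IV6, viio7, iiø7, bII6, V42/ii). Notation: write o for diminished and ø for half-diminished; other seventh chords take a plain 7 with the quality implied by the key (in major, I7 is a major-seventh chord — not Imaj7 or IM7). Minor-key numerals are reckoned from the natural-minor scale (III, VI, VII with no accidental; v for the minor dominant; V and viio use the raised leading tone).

V6

Stacked in thirds the chord is D#-F##-A#: a major triad on D#.
In G# minor, D# is the dominant; the diatonic major triad there is V.
With F## in the bass the chord is in first inversion, so the figured bass is 6.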